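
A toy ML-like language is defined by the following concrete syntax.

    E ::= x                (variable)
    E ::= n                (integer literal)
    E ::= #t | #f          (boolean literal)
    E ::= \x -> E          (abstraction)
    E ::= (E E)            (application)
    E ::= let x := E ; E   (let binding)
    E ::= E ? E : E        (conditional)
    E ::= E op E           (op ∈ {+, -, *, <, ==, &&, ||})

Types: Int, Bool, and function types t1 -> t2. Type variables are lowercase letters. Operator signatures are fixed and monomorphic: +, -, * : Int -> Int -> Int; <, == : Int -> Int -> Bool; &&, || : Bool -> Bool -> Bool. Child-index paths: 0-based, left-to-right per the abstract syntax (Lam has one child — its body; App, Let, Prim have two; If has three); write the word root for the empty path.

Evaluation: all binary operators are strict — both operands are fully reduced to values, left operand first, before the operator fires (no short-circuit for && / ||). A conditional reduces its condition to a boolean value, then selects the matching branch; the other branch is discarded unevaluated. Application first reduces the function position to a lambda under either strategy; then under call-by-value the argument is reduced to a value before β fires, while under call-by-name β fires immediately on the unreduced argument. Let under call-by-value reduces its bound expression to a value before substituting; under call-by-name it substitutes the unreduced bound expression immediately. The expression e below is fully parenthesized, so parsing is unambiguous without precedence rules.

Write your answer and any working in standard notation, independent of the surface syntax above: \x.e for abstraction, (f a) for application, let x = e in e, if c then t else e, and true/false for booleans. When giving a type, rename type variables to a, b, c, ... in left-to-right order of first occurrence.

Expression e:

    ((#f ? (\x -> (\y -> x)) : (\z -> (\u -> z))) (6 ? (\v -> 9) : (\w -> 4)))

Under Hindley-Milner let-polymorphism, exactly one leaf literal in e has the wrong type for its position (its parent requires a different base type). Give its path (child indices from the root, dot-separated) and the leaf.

Working:
  unify Bool ~ Bool
x : a
\y._ : b -> a
\x._ : a -> b -> a
z : c
\u._ : d -> c
\z._ : c -> d -> c
  unify a -> b -> a ~ c -> d -> c
  unify a ~ c
  unify b -> c ~ d -> c
  unify b ~ d
  unify c ~ c
  unify Int ~ Bool
  FAIL: mismatch Int ~ Bool

Answer: 1.0 : 6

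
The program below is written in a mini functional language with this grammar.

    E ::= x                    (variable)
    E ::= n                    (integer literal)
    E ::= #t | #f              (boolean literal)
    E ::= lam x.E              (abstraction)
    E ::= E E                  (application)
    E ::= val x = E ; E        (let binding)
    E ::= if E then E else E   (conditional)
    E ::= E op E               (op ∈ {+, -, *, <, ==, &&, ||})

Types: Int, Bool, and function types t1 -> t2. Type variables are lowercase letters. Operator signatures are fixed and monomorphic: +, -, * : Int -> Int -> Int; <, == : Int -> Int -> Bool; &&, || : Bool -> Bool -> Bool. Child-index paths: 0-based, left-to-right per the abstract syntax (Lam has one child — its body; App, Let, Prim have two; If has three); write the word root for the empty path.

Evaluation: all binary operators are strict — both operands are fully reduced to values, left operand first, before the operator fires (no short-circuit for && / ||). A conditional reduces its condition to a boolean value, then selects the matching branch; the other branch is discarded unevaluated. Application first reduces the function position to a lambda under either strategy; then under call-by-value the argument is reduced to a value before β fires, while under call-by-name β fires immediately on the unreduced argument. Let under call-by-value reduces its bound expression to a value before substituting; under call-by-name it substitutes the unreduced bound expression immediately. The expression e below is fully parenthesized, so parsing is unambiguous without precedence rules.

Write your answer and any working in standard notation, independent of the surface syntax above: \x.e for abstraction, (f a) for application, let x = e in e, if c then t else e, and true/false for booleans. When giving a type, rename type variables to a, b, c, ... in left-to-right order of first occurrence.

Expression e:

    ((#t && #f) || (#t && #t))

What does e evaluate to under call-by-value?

Trace:
step 0: ((true && false) || (true && true))
step 1: [delta@0] (false || (true && true))
step 2: [delta@1] (false || true)
step 3: [delta@root] true

Answer: true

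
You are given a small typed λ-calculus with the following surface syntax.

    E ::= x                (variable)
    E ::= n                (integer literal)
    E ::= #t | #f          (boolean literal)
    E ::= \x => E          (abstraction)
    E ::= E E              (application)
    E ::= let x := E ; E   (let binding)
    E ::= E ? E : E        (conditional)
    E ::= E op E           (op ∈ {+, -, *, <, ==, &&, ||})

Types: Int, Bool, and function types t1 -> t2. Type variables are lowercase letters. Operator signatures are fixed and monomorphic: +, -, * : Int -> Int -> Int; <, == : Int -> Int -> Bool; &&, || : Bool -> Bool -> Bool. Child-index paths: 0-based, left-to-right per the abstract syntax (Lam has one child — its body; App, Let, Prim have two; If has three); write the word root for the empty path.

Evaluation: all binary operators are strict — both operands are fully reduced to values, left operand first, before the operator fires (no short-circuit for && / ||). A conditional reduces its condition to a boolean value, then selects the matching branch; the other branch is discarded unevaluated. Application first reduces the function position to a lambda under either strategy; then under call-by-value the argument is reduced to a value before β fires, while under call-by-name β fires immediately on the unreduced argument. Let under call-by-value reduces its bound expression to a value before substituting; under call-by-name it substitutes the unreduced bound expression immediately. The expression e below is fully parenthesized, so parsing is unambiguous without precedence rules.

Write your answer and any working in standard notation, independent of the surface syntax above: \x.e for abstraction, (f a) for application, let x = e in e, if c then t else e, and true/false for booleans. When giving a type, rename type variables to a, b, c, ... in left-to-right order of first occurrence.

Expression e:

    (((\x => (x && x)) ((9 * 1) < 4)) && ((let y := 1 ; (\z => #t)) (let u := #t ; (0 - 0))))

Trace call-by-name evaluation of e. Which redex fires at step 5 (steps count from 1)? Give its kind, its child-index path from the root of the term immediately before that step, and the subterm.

Answer: delta at 0.1 : (9 < 4)

Trace:
step 0: (((\x.(x && x)) ((9 * 1) < 4)) && ((let y = 1 in (\z.true)) (let u = true in (0 - 0))))
step 1: [beta@0] ((((9 * 1) < 4) && ((9 * 1) < 4)) && ((let y = 1 in (\z.true)) (let u = true in (0 - 0))))
step 2: [delta@0.0.0] (((9 < 4) && ((9 * 1) < 4)) && ((let y = 1 in (\z.true)) (let u = true in (0 - 0))))
step 3: [delta@0.0] ((false && ((9 * 1) < 4)) && ((let y = 1 in (\z.true)) (let u = true in (0 - 0))))
step 4: [delta@0.1.0] ((false && (9 < 4)) && ((let y = 1 in (\z.true)) (let u = true in (0 - 0))))
step 5: [delta@0.1] ((false && false) && ((let y = 1 in (\z.true)) (let u = true in (0 - 0))))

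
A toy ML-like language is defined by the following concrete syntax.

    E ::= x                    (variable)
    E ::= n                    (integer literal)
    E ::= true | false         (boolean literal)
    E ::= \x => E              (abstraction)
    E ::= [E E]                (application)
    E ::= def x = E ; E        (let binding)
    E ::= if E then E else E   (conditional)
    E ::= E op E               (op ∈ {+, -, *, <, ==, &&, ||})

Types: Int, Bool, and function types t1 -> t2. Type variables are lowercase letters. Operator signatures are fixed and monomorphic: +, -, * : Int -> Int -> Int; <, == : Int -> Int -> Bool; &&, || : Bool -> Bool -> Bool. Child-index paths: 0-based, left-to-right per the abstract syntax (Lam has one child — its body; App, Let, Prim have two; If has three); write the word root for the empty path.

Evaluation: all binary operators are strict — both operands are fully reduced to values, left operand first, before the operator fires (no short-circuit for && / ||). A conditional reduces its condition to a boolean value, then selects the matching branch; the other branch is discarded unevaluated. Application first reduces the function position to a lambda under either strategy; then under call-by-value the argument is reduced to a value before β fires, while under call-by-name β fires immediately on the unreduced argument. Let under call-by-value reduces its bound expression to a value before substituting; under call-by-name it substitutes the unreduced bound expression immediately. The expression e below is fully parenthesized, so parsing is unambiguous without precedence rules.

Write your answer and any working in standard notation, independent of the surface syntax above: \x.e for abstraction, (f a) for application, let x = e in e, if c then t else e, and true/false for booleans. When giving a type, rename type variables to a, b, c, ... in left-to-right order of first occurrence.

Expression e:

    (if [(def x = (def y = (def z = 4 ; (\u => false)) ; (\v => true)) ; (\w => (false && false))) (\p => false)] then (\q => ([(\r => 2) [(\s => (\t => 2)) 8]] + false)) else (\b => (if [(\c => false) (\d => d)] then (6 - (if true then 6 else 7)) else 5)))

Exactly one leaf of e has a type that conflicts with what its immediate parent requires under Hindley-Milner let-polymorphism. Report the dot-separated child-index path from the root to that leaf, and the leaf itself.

Working:
let z : Int
\u._ : a -> Bool
let y : forall. a -> Bool
\v._ : b -> Bool
let x : forall. b -> Bool
  unify Bool ~ Bool
  unify Bool ~ Bool
\w._ : c -> Bool
\p._ : d -> Bool
  unify c -> Bool ~ (d -> Bool) -> e
  unify c ~ d -> Bool
  unify Bool ~ e
_ _ : Bool
  unify Bool ~ Bool
\r._ : g -> Int
\t._ : i -> Int
\s._ : h -> i -> Int
  unify h -> i -> Int ~ Int -> j
  unify h ~ Int
  unify i -> Int ~ j
_ _ : i -> Int
  unify g -> Int ~ (i -> Int) -> k
  unify g ~ i -> Int
  unify Int ~ k
_ _ : Int
  unify Int ~ Int
  unify Bool ~ Int
  FAIL: mismatch Bool ~ Int

Answer: 1.0.1 : false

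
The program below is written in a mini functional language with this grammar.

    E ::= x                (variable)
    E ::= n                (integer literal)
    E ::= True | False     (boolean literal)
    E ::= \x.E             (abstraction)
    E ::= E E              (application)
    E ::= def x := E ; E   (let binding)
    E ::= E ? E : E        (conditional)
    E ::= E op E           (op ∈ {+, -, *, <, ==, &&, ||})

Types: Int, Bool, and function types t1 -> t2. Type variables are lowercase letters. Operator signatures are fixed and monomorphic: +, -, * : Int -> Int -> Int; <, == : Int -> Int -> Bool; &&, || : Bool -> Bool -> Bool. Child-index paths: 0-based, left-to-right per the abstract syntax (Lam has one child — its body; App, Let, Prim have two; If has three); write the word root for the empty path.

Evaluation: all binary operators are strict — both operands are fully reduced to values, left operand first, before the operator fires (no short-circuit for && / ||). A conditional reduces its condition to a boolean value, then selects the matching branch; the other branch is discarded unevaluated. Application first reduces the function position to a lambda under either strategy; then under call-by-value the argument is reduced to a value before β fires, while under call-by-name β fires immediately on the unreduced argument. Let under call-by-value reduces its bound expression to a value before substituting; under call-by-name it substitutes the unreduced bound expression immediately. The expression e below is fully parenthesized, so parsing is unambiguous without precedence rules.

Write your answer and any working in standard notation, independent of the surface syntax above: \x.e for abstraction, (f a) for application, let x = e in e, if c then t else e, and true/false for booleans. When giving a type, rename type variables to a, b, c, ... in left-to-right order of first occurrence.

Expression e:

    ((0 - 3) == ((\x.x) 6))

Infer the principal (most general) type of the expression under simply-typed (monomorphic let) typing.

Answer: Bool

Working:
  unify Int ~ Int
  unify Int ~ Int
  unify Int ~ Int
x : a
\x._ : a -> a
  unify a -> a ~ Int -> b
  unify a ~ Int
  unify Int ~ b
_ _ : Int
  unify Int ~ Int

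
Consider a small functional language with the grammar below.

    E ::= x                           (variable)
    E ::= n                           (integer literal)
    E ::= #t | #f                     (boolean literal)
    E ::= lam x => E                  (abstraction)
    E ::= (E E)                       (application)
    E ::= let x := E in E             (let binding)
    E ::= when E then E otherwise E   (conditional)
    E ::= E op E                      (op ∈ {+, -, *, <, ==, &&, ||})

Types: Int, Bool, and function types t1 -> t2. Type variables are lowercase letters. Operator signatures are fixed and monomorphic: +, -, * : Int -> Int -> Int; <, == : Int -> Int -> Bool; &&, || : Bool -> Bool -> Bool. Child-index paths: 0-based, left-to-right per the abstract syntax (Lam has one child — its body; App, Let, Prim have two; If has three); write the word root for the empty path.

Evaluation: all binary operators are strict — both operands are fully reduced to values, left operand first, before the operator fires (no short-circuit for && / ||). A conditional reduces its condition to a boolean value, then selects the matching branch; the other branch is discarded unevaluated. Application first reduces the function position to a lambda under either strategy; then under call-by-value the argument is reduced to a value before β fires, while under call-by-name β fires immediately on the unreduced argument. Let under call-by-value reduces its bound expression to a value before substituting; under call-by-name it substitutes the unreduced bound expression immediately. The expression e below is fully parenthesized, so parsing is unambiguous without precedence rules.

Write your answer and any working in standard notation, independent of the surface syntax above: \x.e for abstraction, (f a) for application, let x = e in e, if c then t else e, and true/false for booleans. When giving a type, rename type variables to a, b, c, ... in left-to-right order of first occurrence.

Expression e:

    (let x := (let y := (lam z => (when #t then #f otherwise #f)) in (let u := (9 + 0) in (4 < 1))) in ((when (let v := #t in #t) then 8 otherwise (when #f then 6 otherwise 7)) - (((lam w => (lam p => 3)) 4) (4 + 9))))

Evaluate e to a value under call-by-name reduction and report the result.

Working:
step 0: (let x = (let y = (\z.(if true then false else false)) in (let u = (9 + 0) in (4 < 1))) in ((if (let v = true in true) then 8 else (if false then 6 else 7)) - (((\w.(\p.3)) 4) (4 + 9))))
step 1: [let@root] ((if (let v = true in true) then 8 else (if false then 6 else 7)) - (((\w.(\p.3)) 4) (4 + 9)))
step 2: [let@0.0] ((if true then 8 else (if false then 6 else 7)) - (((\w.(\p.3)) 4) (4 + 9)))
step 3: [if@0] (8 - (((\w.(\p.3)) 4) (4 + 9)))
step 4: [beta@1.0] (8 - ((\p.3) (4 + 9)))
step 5: [beta@1] (8 - 3)
step 6: [delta@root] 5

Answer: 5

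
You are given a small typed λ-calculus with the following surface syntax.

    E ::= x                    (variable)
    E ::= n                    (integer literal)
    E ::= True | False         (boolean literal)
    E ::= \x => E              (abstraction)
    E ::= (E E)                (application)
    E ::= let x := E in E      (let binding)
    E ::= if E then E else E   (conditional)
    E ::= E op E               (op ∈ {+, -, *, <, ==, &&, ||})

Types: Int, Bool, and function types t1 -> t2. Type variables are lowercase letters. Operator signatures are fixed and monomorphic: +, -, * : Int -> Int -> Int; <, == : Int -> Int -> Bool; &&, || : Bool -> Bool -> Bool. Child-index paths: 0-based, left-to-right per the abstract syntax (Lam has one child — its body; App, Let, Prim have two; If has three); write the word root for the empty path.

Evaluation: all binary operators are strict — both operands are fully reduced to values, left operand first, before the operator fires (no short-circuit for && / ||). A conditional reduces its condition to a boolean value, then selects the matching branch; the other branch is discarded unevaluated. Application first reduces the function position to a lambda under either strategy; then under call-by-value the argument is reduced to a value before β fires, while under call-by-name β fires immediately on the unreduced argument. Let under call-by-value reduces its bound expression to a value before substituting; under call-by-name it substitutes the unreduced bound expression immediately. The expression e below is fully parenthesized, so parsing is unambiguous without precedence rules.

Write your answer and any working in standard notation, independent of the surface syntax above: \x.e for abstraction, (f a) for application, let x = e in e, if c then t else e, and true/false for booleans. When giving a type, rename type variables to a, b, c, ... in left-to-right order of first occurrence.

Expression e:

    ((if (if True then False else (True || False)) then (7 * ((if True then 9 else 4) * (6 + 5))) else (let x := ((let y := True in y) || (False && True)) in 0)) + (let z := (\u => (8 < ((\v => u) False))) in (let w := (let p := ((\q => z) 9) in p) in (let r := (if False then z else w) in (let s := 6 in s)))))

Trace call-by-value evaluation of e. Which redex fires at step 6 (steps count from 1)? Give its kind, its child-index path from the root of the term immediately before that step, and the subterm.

Answer: let at 0 : (let x = true in 0)

Trace:
step 0: ((if (if true then false else (true || false)) then (7 * ((if true then 9 else 4) * (6 + 5))) else (let x = ((let y = true in y) || (false && true)) in 0)) + (let z = (\u.(8 < ((\v.u) false))) in (let w = (let p = ((\q.z) 9) in p) in (let r = (if false then z else w) in (let s = 6 in s)))))
step 1: [if@0.0] ((if false then (7 * ((if true then 9 else 4) * (6 + 5))) else (let x = ((let y = true in y) || (false && true)) in 0)) + (let z = (\u.(8 < ((\v.u) false))) in (let w = (let p = ((\q.z) 9) in p) in (let r = (if false then z else w) in (let s = 6 in s)))))
step 2: [if@0] ((let x = ((let y = true in y) || (false && true)) in 0) + (let z = (\u.(8 < ((\v.u) false))) in (let w = (let p = ((\q.z) 9) in p) in (let r = (if false then z else w) in (let s = 6 in s)))))
step 3: [let@0.0.0] ((let x = (true || (false && true)) in 0) + (let z = (\u.(8 < ((\v.u) false))) in (let w = (let p = ((\q.z) 9) in p) in (let r = (if false then z else w) in (let s = 6 in s)))))
step 4: [delta@0.0.1] ((let x = (true || false) in 0) + (let z = (\u.(8 < ((\v.u) false))) in (let w = (let p = ((\q.z) 9) in p) in (let r = (if false then z else w) in (let s = 6 in s)))))
step 5: [delta@0.0] ((let x = true in 0) + (let z = (\u.(8 < ((\v.u) false))) in (let w = (let p = ((\q.z) 9) in p) in (let r = (if false then z else w) in (let s = 6 in s)))))
step 6: [let@0] (0 + (let z = (\u.(8 < ((\v.u) false))) in (let w = (let p = ((\q.z) 9) in p) in (let r = (if false then z else w) in (let s = 6 in s)))))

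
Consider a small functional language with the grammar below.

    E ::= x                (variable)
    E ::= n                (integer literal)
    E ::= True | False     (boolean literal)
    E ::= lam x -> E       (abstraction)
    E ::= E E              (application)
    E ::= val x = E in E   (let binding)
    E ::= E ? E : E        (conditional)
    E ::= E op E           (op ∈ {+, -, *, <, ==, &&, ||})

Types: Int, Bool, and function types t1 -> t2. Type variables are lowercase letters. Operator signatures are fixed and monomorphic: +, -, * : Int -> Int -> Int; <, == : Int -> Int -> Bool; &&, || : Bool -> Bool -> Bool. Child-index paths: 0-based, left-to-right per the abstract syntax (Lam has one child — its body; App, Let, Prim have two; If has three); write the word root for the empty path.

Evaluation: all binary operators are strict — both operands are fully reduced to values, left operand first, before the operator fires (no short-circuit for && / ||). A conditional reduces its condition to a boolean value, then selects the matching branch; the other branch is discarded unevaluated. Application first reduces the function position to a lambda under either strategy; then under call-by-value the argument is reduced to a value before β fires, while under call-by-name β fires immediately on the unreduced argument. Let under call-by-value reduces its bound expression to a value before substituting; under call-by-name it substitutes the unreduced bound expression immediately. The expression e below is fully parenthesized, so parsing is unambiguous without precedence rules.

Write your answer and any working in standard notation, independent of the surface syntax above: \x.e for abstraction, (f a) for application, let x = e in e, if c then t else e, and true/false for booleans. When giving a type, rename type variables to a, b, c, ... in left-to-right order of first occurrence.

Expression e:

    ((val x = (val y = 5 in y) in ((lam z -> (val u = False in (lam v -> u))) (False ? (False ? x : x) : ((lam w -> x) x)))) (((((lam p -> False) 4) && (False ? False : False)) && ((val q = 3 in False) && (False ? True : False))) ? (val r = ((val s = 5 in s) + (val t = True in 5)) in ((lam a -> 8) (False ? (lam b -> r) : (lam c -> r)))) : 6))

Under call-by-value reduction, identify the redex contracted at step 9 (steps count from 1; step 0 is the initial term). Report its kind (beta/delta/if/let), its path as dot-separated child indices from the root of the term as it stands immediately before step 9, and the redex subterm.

Answer: delta at 1.0.0 : (false && false)

Working:
step 0: ((let x = (let y = 5 in y) in ((\z.(let u = false in (\v.u))) (if false then (if false then x else x) else ((\w.x) x)))) (if ((((\p.false) 4) && (if false then false else false)) && ((let q = 3 in false) && (if false then true else false))) then (let r = ((let s = 5 in s) + (let t = true in 5)) in ((\a.8) (if false then (\b.r) else (\c.r)))) else 6))
step 1: [let@0.0] ((let x = 5 in ((\z.(let u = false in (\v.u))) (if false then (if false then x else x) else ((\w.x) x)))) (if ((((\p.false) 4) && (if false then false else false)) && ((let q = 3 in false) && (if false then true else false))) then (let r = ((let s = 5 in s) + (let t = true in 5)) in ((\a.8) (if false then (\b.r) else (\c.r)))) else 6))
step 2: [let@0] (((\z.(let u = false in (\v.u))) (if false then (if false then 5 else 5) else ((\w.5) 5))) (if ((((\p.false) 4) && (if false then false else false)) && ((let q = 3 in false) && (if false then true else false))) then (let r = ((let s = 5 in s) + (let t = true in 5)) in ((\a.8) (if false then (\b.r) else (\c.r)))) else 6))
step 3: [if@0.1] (((\z.(let u = false in (\v.u))) ((\w.5) 5)) (if ((((\p.false) 4) && (if false then false else false)) && ((let q = 3 in false) && (if false then true else false))) then (let r = ((let s = 5 in s) + (let t = true in 5)) in ((\a.8) (if false then (\b.r) else (\c.r)))) else 6))
step 4: [beta@0.1] (((\z.(let u = false in (\v.u))) 5) (if ((((\p.false) 4) && (if false then false else false)) && ((let q = 3 in false) && (if false then true else false))) then (let r = ((let s = 5 in s) + (let t = true in 5)) in ((\a.8) (if false then (\b.r) else (\c.r)))) else 6))
step 5: [beta@0] ((let u = false in (\v.u)) (if ((((\p.false) 4) && (if false then false else false)) && ((let q = 3 in false) && (if false then true else false))) then (let r = ((let s = 5 in s) + (let t = true in 5)) in ((\a.8) (if false then (\b.r) else (\c.r)))) else 6))
step 6: [let@0] ((\v.false) (if ((((\p.false) 4) && (if false then false else false)) && ((let q = 3 in false) && (if false then true else false))) then (let r = ((let s = 5 in s) + (let t = true in 5)) in ((\a.8) (if false then (\b.r) else (\c.r)))) else 6))
step 7: [beta@1.0.0.0] ((\v.false) (if ((false && (if false then false else false)) && ((let q = 3 in false) && (if false then true else false))) then (let r = ((let s = 5 in s) + (let t = true in 5)) in ((\a.8) (if false then (\b.r) else (\c.r)))) else 6))
step 8: [if@1.0.0.1] ((\v.false) (if ((false && false) && ((let q = 3 in false) && (if false then true else false))) then (let r = ((let s = 5 in s) + (let t = true in 5)) in ((\a.8) (if false then (\b.r) else (\c.r)))) else 6))
step 9: [delta@1.0.0] ((\v.false) (if (false && ((let q = 3 in false) && (if false then true else false))) then (let r = ((let s = 5 in s) + (let t = true in 5)) in ((\a.8) (if false then (\b.r) else (\c.r)))) else 6))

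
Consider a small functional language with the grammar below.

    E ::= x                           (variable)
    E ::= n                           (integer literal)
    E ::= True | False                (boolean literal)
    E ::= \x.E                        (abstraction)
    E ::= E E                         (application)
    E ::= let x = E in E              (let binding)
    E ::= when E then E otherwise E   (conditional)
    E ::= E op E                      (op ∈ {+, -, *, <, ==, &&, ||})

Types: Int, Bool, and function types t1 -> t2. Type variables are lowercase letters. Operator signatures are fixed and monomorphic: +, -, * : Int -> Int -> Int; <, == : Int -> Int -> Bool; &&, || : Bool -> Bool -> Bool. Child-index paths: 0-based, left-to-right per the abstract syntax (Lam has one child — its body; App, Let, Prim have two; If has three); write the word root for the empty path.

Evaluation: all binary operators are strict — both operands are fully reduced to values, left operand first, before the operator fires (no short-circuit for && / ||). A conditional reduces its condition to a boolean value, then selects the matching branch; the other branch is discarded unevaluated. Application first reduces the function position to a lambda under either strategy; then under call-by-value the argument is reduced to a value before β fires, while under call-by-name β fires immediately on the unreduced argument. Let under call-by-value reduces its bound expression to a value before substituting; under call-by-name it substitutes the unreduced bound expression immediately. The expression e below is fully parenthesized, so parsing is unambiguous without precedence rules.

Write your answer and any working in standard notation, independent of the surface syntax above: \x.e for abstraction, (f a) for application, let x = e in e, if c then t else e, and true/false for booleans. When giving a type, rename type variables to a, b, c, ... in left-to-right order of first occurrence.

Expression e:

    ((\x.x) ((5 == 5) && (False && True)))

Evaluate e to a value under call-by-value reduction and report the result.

Answer: false

Trace:
step 0: ((\x.x) ((5 == 5) && (false && true)))
step 1: [delta@1.0] ((\x.x) (true && (false && true)))
step 2: [delta@1.1] ((\x.x) (true && false))
step 3: [delta@1] ((\x.x) false)
step 4: [beta@root] false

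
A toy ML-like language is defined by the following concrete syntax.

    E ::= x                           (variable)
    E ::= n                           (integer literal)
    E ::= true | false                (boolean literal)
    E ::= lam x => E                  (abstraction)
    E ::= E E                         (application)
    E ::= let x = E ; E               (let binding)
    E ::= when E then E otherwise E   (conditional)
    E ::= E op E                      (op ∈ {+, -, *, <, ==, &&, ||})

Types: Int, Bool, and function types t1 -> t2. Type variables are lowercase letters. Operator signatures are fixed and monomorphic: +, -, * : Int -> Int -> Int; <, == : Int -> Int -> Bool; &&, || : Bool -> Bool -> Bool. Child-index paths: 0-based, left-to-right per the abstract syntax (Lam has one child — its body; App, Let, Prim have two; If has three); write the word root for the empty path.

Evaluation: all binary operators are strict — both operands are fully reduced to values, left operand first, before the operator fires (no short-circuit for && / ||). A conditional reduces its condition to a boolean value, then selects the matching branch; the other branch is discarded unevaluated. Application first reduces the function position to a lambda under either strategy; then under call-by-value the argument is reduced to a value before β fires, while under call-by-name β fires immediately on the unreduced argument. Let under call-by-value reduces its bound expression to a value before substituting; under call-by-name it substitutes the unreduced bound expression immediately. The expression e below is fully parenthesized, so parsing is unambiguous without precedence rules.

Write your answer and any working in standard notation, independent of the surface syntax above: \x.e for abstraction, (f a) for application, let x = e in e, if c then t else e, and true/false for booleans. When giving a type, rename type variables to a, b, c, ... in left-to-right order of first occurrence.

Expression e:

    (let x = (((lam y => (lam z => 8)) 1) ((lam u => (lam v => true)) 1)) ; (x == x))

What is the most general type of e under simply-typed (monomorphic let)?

Trace:
\z._ : b -> Int
\y._ : a -> b -> Int
  unify a -> b -> Int ~ Int -> c
  unify a ~ Int
  unify b -> Int ~ c
_ _ : b -> Int
\v._ : e -> Bool
\u._ : d -> e -> Bool
  unify d -> e -> Bool ~ Int -> f
  unify d ~ Int
  unify e -> Bool ~ f
_ _ : e -> Bool
  unify b -> Int ~ (e -> Bool) -> g
  unify b ~ e -> Bool
  unify Int ~ g
_ _ : Int
let x : Int
x : Int
  unify Int ~ Int
x : Int
  unify Int ~ Int

Answer: Bool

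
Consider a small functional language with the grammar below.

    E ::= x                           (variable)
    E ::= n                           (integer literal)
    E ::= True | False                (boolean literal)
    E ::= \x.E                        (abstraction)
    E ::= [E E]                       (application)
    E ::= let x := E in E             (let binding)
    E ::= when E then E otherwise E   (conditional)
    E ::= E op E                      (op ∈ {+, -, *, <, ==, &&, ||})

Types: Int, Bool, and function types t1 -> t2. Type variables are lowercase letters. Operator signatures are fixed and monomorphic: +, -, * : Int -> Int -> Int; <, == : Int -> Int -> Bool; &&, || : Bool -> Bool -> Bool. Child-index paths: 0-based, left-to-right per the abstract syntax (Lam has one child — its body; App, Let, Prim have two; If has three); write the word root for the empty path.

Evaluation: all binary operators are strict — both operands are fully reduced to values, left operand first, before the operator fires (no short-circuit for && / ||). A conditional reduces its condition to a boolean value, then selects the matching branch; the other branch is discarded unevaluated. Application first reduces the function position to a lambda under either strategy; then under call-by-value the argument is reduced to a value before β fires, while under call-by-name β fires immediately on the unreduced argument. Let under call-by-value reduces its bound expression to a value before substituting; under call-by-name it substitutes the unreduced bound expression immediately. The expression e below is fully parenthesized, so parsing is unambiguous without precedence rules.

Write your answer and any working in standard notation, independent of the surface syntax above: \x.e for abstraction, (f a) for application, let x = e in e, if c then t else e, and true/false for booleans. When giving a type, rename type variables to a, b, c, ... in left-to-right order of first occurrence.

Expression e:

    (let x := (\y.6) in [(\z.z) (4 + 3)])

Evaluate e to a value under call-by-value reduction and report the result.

Derivation:
step 0: (let x = (\y.6) in ((\z.z) (4 + 3)))
step 1: [let@root] ((\z.z) (4 + 3))
step 2: [delta@1] ((\z.z) 7)
step 3: [beta@root] 7

Answer: 7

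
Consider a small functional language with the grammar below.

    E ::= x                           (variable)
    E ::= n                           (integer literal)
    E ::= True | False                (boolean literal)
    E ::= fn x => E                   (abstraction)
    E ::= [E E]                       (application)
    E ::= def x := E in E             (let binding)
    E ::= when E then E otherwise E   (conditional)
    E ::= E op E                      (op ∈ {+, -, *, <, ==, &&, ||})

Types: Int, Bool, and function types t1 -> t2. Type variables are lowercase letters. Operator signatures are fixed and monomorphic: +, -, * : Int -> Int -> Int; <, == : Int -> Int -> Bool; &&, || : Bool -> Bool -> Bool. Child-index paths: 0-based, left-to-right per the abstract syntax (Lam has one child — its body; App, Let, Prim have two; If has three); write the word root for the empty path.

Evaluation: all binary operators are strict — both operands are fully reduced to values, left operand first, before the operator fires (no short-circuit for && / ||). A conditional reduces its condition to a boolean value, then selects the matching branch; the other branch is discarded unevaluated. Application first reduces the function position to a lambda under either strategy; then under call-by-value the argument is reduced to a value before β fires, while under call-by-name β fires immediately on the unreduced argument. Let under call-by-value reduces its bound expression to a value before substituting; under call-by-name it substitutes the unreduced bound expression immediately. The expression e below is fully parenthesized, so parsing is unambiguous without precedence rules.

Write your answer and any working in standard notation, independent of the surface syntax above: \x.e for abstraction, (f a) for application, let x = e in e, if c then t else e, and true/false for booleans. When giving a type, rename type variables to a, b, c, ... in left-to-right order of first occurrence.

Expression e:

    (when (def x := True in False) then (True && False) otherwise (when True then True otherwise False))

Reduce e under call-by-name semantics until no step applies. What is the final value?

Answer: true

Working:
step 0: (if (let x = true in false) then (true && false) else (if true then true else false))
step 1: [let@0] (if false then (true && false) else (if true then true else false))
step 2: [if@root] (if true then true else false)
step 3: [if@root] true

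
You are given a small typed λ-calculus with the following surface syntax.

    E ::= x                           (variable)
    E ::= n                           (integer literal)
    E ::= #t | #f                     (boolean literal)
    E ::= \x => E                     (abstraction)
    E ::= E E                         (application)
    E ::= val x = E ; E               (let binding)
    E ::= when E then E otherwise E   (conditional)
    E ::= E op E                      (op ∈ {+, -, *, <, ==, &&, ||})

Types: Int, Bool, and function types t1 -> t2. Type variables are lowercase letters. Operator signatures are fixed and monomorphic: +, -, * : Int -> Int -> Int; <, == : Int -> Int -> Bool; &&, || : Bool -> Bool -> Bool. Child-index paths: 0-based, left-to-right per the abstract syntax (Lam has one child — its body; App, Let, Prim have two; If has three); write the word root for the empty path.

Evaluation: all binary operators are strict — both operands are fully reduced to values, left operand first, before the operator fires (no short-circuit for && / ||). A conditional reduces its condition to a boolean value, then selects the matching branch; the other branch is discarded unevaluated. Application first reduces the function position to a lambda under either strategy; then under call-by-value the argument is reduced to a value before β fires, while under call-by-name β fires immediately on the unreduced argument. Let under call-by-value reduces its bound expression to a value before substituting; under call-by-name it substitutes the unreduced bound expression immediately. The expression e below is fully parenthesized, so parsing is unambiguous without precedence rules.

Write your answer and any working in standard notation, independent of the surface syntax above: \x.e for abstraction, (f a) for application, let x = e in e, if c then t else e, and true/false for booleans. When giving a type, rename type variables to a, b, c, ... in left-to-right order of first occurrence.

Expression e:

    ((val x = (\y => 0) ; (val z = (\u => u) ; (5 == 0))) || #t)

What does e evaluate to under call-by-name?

Answer: true

Trace:
step 0: ((let x = (\y.0) in (let z = (\u.u) in (5 == 0))) || true)
step 1: [let@0] ((let z = (\u.u) in (5 == 0)) || true)
step 2: [let@0] ((5 == 0) || true)
step 3: [delta@0] (false || true)
step 4: [delta@root] true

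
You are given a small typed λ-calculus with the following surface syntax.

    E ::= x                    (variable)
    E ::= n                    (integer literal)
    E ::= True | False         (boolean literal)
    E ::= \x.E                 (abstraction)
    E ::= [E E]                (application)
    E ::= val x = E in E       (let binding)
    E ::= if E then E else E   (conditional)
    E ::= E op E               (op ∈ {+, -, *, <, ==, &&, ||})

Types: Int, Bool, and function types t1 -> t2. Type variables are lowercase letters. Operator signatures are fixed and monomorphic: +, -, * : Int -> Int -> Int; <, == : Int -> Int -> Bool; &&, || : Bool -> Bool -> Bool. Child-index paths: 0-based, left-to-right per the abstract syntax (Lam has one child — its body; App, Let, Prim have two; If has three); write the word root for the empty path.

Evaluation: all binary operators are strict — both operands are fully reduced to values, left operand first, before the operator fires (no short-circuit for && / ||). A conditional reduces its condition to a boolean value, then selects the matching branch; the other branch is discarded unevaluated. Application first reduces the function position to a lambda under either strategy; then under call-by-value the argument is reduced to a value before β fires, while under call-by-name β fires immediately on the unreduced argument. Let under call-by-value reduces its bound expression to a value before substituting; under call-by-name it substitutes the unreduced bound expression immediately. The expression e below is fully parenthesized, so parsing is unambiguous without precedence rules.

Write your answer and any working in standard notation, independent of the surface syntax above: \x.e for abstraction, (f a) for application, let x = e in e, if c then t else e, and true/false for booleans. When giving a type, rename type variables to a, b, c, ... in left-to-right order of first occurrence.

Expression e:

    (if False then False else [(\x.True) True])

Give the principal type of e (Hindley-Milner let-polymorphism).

Trace:
  unify Bool ~ Bool
\x._ : a -> Bool
  unify a -> Bool ~ Bool -> b
  unify a ~ Bool
  unify Bool ~ b
_ _ : Bool
  unify Bool ~ Bool

Answer: Bool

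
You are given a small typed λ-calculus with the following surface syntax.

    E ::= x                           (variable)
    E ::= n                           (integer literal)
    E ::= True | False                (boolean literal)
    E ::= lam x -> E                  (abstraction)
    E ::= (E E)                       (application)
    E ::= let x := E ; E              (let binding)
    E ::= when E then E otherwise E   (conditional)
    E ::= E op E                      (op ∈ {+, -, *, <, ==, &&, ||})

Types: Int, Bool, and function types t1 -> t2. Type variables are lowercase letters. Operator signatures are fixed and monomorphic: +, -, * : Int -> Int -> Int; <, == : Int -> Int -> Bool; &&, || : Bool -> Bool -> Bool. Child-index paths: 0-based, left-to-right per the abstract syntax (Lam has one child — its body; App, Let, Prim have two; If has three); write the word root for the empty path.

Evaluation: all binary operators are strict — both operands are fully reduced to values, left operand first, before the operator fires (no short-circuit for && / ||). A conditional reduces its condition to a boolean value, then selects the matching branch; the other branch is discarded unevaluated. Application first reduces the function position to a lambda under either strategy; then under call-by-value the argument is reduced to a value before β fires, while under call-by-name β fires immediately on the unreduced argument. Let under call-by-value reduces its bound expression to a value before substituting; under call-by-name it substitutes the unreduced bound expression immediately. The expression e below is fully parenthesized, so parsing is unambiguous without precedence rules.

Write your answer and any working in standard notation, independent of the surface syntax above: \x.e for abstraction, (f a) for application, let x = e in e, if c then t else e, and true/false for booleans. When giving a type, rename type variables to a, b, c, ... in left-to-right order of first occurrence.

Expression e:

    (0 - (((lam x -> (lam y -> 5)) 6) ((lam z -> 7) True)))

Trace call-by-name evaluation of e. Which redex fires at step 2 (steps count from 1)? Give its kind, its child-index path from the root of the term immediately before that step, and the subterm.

Derivation:
step 0: (0 - (((\x.(\y.5)) 6) ((\z.7) true)))
step 1: [beta@1.0] (0 - ((\y.5) ((\z.7) true)))
step 2: [beta@1] (0 - 5)

Answer: beta at 1 : ((\y.5) ((\z.7) true))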